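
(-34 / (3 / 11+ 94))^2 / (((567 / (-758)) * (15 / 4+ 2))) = -1467488 / 48525561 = -0.03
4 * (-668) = -2672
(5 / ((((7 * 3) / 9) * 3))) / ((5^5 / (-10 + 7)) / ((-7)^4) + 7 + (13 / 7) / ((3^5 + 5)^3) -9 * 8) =-78476643840 / 7189040176063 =-0.01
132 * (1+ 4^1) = 660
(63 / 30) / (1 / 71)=1491 / 10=149.10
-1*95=-95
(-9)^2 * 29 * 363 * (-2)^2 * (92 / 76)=78447204 / 19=4128800.21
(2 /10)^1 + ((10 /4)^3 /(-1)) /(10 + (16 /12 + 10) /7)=-11173 /9760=-1.14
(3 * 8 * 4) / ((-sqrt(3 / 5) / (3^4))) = -10038.77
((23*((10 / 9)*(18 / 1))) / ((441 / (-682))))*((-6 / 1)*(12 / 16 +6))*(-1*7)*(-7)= 1411740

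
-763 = -763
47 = 47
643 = 643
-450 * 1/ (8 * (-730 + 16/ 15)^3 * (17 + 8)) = 30375/ 5228741842016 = 0.00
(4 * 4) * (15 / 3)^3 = 2000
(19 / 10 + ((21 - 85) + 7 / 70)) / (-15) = 62 / 15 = 4.13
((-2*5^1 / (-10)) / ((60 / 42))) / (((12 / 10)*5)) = 0.12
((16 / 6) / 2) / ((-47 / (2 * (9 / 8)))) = -3 / 47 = -0.06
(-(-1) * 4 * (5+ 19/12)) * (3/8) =79/8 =9.88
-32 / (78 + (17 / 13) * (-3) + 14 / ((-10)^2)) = -20800 / 48241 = -0.43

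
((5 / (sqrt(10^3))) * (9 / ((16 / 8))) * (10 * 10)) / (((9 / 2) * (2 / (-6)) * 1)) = -15 * sqrt(10) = -47.43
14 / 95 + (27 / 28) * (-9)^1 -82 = -240813 / 2660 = -90.53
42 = 42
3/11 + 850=9353/11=850.27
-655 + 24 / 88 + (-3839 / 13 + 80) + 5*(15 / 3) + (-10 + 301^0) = -122127 / 143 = -854.03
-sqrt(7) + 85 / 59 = 85 / 59 - sqrt(7) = -1.21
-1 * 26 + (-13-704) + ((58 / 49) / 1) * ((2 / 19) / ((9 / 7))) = -889255 / 1197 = -742.90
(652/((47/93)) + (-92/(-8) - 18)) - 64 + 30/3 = 115585/94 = 1229.63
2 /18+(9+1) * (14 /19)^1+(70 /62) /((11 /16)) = 531899 /58311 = 9.12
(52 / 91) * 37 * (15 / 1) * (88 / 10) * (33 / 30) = 107448 / 35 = 3069.94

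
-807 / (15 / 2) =-538 / 5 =-107.60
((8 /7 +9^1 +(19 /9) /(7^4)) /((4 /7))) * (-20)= -1095980 /3087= -355.03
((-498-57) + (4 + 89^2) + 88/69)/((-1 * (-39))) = 508618/2691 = 189.01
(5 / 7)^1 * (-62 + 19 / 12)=-3625 / 84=-43.15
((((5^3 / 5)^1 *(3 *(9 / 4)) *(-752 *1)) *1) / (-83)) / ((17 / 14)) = 1776600 / 1411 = 1259.11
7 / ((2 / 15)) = 105 / 2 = 52.50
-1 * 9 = -9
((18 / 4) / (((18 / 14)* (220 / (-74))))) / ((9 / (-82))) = 10619 / 990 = 10.73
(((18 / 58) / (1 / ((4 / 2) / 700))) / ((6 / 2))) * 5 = 0.00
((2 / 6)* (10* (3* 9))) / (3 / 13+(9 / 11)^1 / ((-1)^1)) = -2145 / 14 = -153.21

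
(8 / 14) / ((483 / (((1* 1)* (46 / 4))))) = 2 / 147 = 0.01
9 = 9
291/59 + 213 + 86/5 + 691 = 273209/295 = 926.13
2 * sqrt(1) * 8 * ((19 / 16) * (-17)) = -323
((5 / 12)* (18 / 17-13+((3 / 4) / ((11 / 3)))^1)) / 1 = -43895 / 8976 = -4.89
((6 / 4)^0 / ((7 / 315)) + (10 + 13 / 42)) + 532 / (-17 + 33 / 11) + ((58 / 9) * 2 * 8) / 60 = 35963 / 1890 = 19.03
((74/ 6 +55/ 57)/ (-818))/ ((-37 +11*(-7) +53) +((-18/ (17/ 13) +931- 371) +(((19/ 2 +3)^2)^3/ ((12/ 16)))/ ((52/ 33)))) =-5360576/ 1064498624082459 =-0.00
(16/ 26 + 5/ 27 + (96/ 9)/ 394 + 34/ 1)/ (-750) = -2408227/ 51860250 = -0.05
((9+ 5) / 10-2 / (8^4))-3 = -16389 / 10240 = -1.60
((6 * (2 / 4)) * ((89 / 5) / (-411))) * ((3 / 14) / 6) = -89 / 19180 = -0.00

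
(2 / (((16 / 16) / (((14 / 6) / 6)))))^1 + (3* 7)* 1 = 196 / 9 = 21.78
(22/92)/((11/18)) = 9/23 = 0.39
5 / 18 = 0.28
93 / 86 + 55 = 4823 / 86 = 56.08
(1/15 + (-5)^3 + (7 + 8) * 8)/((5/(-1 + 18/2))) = -7.89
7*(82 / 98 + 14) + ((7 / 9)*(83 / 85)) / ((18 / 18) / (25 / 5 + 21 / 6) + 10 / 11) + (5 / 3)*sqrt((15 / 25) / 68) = sqrt(255) / 102 + 6326017 / 60480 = 104.75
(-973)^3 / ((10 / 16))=-7369338536 / 5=-1473867707.20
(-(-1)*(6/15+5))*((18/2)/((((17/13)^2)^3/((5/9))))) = 130323843/24137569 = 5.40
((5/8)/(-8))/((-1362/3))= 5/29056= 0.00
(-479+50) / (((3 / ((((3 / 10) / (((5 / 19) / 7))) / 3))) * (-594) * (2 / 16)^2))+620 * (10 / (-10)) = -579.02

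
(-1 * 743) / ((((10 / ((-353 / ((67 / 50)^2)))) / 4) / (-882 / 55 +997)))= 2830147777400 / 49379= 57314805.43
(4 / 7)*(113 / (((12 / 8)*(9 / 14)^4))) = 4961152 / 19683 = 252.05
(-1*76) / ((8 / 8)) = -76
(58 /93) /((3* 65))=58 /18135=0.00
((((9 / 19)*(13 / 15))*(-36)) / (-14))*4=2808 / 665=4.22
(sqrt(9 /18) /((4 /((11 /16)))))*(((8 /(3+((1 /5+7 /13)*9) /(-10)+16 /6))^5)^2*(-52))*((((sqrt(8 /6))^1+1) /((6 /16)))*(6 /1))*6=-143145.49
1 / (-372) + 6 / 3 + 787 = 293507 / 372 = 789.00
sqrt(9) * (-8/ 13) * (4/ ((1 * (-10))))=48/ 65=0.74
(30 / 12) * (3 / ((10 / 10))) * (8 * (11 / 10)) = 66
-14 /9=-1.56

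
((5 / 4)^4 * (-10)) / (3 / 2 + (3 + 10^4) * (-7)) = 3125 / 8962496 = 0.00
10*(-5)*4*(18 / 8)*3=-1350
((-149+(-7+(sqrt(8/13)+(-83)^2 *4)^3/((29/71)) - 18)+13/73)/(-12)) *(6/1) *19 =-26787161212387780597/55042 - 39949275628888 *sqrt(26)/4901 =-486709221032463.38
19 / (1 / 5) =95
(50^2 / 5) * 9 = 4500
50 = 50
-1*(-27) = 27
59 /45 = 1.31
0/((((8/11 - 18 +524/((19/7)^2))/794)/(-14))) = 0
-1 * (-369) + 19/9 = 3340/9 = 371.11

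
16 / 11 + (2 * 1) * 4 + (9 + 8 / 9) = 19.34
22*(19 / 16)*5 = 1045 / 8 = 130.62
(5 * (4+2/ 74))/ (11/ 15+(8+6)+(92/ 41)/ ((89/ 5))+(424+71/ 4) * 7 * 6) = 81555150/ 75209097211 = 0.00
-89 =-89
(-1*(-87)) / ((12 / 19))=137.75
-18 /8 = -2.25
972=972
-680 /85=-8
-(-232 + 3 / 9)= 695 / 3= 231.67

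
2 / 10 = 1 / 5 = 0.20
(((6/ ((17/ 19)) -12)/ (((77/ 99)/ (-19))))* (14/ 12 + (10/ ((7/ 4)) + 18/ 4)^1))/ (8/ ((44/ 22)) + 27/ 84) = 4904280/ 14399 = 340.60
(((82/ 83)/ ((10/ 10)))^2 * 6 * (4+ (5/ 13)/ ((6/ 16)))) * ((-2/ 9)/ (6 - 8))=2635808/ 806013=3.27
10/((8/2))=5/2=2.50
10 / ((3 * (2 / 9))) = 15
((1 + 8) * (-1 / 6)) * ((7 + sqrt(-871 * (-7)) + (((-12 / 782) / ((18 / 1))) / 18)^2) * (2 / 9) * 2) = -2 * sqrt(6097) / 3 - 3120606973 / 668701494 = -56.72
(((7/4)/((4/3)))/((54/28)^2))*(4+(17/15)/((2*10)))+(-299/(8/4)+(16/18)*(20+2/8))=-37927969/291600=-130.07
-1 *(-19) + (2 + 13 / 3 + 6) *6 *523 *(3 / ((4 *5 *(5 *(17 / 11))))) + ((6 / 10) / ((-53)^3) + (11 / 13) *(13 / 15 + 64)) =4072395879179 / 4935272550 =825.16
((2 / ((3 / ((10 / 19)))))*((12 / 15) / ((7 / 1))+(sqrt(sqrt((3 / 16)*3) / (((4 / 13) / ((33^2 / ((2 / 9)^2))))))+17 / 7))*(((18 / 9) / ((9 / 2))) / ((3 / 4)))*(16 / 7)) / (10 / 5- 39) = -3.01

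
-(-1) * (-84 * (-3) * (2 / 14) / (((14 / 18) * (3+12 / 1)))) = 108 / 35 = 3.09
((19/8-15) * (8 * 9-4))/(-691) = 1717/1382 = 1.24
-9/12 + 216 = 861/4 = 215.25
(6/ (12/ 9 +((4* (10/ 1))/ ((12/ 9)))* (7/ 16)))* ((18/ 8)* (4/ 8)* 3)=486/ 347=1.40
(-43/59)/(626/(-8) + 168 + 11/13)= -2236/277949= -0.01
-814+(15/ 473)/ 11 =-814.00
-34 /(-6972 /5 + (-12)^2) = 85 /3126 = 0.03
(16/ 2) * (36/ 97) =288/ 97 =2.97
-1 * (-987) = 987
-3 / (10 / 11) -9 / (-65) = -3.16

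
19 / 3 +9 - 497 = -1445 / 3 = -481.67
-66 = -66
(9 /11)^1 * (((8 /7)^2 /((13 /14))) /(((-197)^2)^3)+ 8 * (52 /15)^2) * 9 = 1035566357375341573632 /1462754500935953225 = 707.96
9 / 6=1.50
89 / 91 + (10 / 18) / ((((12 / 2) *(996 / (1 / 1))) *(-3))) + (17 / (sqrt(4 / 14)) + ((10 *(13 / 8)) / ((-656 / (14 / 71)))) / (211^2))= 7444193572422007 / 7611720848772768 + 17 *sqrt(14) / 2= 32.78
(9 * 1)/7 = 9/7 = 1.29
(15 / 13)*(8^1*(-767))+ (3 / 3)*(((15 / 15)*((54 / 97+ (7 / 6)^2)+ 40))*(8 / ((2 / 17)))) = -3692431 / 873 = -4229.59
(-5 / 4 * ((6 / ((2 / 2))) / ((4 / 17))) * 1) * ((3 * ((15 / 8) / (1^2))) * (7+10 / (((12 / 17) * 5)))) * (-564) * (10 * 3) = 477302625 / 16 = 29831414.06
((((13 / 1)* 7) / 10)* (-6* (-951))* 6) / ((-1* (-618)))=259623 / 515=504.12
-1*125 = -125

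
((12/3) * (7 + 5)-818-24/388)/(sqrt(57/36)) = -149392 * sqrt(57)/1843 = -611.98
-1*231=-231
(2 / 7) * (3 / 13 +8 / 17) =310 / 1547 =0.20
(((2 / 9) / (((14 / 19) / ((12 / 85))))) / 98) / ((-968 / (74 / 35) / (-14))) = 703 / 52916325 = 0.00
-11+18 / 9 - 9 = -18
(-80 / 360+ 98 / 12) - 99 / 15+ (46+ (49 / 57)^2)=48.08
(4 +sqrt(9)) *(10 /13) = 70 /13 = 5.38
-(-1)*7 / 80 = 7 / 80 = 0.09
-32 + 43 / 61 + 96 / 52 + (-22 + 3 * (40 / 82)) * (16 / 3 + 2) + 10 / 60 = -35091389 / 195078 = -179.88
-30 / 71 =-0.42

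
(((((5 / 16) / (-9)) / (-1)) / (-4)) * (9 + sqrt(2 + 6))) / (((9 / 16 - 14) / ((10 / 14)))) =5 * sqrt(2) / 5418 + 5 / 1204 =0.01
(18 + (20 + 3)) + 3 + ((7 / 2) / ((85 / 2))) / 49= 44.00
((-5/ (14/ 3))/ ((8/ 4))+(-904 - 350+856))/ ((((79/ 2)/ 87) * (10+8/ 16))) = -323611/ 3871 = -83.60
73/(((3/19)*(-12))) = -1387/36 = -38.53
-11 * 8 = -88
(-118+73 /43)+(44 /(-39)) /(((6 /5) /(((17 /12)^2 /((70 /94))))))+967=2150624681 /2535624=848.16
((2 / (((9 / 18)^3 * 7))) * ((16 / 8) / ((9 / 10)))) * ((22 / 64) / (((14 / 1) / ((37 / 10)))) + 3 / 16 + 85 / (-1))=-379553 / 882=-430.33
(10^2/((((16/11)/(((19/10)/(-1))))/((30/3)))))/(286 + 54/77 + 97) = -4235/1244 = -3.40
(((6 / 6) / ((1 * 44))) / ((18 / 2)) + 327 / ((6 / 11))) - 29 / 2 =585.00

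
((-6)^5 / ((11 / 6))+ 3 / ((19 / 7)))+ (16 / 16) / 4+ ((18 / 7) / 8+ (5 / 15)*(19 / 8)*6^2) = -12322199 / 2926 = -4211.28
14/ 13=1.08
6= 6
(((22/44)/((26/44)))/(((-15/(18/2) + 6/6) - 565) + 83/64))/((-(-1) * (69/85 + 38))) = -0.00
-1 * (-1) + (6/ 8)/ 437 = 1751/ 1748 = 1.00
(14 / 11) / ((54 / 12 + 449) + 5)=4 / 1441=0.00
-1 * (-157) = 157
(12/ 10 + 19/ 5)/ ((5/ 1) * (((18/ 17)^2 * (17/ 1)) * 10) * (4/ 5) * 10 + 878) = 0.00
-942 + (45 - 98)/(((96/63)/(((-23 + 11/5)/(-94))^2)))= -104231997/110450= -943.70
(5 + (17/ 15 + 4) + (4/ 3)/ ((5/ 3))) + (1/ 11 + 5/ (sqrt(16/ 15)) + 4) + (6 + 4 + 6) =5 * sqrt(15)/ 4 + 5119/ 165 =35.87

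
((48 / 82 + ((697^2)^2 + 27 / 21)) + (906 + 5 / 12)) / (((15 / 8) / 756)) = 19507674414736968 / 205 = 95159387388960.82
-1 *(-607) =607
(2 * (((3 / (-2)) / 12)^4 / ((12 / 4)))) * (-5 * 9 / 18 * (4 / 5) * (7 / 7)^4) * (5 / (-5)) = 1 / 3072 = 0.00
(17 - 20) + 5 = 2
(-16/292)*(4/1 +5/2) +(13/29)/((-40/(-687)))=621803/84680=7.34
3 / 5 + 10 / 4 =31 / 10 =3.10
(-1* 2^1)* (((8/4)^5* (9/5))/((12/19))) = -912/5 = -182.40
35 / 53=0.66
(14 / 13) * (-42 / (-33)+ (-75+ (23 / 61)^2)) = -42166768 / 532103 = -79.25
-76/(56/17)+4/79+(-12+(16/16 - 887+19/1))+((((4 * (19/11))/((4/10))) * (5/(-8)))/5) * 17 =-22841065/24332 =-938.73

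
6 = 6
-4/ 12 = -1/ 3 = -0.33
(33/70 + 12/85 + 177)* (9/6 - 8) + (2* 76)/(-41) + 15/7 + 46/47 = -5297440649/4586260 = -1155.07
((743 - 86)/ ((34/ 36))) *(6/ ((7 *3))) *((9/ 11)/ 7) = 23.23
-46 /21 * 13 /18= -299 /189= -1.58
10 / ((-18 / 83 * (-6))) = 415 / 54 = 7.69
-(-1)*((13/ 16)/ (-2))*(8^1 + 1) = -117/ 32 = -3.66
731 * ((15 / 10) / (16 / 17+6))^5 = 252213458481 / 732082482176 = 0.34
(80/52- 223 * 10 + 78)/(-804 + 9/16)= 447296/167115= 2.68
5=5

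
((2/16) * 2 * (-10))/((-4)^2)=-5/32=-0.16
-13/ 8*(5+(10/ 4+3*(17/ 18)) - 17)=65/ 6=10.83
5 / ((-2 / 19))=-47.50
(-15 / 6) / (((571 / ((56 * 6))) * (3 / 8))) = -2240 / 571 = -3.92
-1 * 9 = -9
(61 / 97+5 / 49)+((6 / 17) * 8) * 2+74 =6494620 / 80801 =80.38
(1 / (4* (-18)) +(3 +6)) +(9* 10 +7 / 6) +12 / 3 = 7499 / 72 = 104.15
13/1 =13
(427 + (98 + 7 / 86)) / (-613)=-45157 / 52718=-0.86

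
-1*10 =-10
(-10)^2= 100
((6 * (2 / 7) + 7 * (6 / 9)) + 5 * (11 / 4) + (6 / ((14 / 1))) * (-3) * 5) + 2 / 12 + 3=1417 / 84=16.87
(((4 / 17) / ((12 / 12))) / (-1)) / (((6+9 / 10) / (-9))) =120 / 391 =0.31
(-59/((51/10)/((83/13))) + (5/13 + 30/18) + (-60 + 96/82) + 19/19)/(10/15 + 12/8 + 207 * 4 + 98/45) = -105719490/678768571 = -0.16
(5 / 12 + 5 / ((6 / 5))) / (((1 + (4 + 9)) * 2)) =55 / 336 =0.16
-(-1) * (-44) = -44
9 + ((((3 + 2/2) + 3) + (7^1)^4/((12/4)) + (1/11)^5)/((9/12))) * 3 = 1564610477/483153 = 3238.33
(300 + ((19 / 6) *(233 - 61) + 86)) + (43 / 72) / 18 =1206187 / 1296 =930.70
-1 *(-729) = 729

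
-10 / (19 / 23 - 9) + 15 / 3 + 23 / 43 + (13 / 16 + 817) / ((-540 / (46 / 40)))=5.02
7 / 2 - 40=-73 / 2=-36.50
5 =5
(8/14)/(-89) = -4/623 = -0.01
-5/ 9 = -0.56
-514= -514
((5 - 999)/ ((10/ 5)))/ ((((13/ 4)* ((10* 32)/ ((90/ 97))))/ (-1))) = 4473/ 10088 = 0.44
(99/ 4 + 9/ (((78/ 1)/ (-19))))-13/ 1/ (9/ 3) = 2843/ 156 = 18.22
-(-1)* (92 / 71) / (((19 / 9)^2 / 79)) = 22.97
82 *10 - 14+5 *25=931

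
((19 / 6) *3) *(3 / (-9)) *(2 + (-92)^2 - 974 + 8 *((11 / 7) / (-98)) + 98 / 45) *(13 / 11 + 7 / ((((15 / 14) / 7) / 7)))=-5296259554511 / 694575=-7625180.22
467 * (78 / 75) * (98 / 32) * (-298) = -44324371 / 100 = -443243.71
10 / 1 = 10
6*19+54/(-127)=113.57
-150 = -150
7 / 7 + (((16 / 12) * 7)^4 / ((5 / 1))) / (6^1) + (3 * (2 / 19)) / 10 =5863046 / 23085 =253.98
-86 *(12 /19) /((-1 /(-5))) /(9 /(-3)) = 1720 /19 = 90.53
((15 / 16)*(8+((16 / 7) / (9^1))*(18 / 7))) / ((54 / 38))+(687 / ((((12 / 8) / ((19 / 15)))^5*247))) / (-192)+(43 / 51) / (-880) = 2005155332883139 / 351692891550000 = 5.70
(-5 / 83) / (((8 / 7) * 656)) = -35 / 435584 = -0.00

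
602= 602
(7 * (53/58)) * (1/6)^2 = 371/2088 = 0.18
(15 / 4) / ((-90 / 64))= -8 / 3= -2.67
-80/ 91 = -0.88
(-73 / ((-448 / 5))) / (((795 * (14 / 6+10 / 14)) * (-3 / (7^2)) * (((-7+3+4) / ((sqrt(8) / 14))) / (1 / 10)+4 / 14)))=-25039 / 1302528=-0.02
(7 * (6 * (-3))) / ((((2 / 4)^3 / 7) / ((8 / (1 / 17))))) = -959616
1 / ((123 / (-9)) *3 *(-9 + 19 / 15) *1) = 15 / 4756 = 0.00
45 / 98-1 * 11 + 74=6219 / 98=63.46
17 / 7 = 2.43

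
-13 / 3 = -4.33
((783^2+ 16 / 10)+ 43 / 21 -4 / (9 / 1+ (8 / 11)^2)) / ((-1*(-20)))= 18556002641 / 605325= 30654.61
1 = 1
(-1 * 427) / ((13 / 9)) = -3843 / 13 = -295.62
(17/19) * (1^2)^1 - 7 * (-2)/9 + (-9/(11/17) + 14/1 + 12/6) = 8542/1881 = 4.54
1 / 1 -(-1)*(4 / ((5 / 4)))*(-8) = -123 / 5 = -24.60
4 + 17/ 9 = 53/ 9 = 5.89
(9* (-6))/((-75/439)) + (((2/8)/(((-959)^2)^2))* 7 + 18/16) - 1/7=7662152205242193/24166089764600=317.06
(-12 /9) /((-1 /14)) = 56 /3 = 18.67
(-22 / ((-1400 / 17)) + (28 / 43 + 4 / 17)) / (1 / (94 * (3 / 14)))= 83231877 / 3581900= 23.24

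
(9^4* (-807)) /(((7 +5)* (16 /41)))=-72361269 /64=-1130644.83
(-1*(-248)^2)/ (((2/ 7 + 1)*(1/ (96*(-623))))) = 8583006208/ 3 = 2861002069.33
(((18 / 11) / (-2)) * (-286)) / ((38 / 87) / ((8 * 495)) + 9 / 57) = 1480.97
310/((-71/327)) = -101370/71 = -1427.75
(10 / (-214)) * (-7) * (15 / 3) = 175 / 107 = 1.64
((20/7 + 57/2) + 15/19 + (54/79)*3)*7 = 718621/3002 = 239.38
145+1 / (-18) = 2609 / 18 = 144.94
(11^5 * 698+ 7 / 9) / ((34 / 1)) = 1011722389 / 306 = 3306282.32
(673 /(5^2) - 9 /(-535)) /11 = 72056 /29425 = 2.45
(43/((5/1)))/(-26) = -43/130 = -0.33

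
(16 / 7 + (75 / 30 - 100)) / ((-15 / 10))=1333 / 21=63.48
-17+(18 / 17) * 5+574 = 9559 / 17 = 562.29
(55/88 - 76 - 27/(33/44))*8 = -891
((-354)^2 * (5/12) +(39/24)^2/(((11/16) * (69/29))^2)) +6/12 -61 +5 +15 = 60114613301/1152162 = 52175.49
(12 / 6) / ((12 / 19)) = 19 / 6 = 3.17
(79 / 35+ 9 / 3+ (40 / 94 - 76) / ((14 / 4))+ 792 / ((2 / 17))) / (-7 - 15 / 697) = -3849972898 / 4025315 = -956.44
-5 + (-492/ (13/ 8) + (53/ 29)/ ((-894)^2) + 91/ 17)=-1549068014183/ 5122303524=-302.42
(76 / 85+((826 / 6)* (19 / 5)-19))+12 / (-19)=504.40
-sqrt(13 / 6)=-sqrt(78) / 6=-1.47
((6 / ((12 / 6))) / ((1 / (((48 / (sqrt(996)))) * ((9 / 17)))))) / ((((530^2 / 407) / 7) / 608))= 93538368 * sqrt(249) / 99087475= 14.90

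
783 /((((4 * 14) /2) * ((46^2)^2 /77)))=8613 /17909824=0.00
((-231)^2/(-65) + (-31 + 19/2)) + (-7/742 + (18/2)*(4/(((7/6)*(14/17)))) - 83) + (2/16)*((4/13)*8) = -149843272/168805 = -887.67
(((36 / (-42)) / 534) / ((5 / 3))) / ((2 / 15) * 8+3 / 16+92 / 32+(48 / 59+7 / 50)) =-42480 / 224190911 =-0.00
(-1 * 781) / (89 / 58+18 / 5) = -226490 / 1489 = -152.11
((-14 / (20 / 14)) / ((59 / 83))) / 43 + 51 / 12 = 199377 / 50740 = 3.93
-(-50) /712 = 25 /356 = 0.07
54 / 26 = 27 / 13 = 2.08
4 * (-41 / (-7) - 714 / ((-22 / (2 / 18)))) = 8744 / 231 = 37.85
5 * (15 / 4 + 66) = 1395 / 4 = 348.75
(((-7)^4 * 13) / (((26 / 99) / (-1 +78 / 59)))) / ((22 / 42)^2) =181061811 / 1298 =139492.92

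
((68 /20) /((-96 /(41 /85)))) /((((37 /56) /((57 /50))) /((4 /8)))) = -5453 /370000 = -0.01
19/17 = 1.12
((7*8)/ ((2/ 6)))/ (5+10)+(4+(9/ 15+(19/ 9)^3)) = 91886/ 3645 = 25.21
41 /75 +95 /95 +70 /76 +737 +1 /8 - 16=8248957 /11400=723.59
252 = 252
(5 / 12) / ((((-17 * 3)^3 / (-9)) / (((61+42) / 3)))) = 515 / 530604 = 0.00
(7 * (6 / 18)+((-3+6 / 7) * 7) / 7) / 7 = 4 / 147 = 0.03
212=212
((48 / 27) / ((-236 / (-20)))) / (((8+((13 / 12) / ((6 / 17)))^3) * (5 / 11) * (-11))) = -663552 / 813010855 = -0.00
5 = 5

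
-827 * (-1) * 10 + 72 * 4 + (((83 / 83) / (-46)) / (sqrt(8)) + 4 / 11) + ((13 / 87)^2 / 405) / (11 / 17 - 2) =6637503801767 / 775557585 - sqrt(2) / 184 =8558.36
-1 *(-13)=13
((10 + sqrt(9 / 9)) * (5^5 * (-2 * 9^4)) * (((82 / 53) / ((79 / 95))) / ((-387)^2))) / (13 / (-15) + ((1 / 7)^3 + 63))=-223192994062500 / 2474971955233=-90.18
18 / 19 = 0.95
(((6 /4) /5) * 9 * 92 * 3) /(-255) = -2.92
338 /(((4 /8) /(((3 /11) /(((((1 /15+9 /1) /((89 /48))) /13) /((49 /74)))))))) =324.55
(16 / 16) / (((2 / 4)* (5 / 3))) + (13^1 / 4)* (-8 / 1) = -24.80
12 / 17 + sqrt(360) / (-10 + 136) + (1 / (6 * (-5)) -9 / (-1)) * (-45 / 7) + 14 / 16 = -53371 / 952 + sqrt(10) / 21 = -55.91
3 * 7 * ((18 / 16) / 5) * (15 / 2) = 567 / 16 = 35.44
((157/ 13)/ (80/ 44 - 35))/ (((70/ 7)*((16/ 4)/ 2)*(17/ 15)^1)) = -5181/ 322660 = -0.02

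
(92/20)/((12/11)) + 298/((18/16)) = 48439/180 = 269.11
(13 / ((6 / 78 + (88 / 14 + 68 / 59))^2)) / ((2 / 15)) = 5621101395 / 3256083602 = 1.73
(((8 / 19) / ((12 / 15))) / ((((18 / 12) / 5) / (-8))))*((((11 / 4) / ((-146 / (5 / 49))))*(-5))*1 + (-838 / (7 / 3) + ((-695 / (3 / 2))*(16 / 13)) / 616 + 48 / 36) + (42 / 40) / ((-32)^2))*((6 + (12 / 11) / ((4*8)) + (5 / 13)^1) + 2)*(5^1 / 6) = 904810260799366475 / 25616339933184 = 35321.61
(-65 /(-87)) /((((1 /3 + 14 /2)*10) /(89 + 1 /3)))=871 /957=0.91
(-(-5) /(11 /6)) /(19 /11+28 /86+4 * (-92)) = -1290 /173093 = -0.01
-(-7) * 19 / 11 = 133 / 11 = 12.09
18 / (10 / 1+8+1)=18 / 19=0.95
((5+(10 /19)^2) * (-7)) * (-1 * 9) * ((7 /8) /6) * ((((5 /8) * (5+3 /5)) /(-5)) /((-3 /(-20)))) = -653415 /2888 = -226.25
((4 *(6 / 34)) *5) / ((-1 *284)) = -15 / 1207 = -0.01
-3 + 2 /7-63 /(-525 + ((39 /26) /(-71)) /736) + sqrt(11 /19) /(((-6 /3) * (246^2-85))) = -332139155 /128027207-sqrt(209) /2296378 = -2.59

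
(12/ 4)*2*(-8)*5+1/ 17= -4079/ 17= -239.94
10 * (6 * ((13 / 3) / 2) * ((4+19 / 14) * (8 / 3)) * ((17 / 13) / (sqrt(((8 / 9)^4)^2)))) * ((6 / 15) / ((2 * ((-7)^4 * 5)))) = 557685 / 8605184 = 0.06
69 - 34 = 35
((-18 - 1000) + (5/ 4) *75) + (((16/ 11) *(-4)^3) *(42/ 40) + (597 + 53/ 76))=-886783/ 2090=-424.30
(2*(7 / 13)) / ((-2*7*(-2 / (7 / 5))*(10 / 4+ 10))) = 7 / 1625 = 0.00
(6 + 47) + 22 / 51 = 2725 / 51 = 53.43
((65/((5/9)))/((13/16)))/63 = 16/7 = 2.29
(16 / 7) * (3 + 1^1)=64 / 7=9.14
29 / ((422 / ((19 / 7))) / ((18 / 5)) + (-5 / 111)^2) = 2262957 / 3370180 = 0.67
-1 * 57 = -57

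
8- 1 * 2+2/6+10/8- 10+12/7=-59/84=-0.70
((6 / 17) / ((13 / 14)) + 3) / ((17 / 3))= 2241 / 3757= 0.60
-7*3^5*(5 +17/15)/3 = -17388/5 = -3477.60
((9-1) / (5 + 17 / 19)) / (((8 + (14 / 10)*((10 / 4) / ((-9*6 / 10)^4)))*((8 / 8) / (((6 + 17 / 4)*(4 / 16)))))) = 413992539 / 952832272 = 0.43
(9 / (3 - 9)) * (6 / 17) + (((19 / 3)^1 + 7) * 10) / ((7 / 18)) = 40737 / 119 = 342.33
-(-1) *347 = 347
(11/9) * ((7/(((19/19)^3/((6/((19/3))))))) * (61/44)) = 427/38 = 11.24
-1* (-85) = 85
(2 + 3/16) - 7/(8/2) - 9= -137/16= -8.56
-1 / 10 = -0.10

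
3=3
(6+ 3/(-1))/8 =3/8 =0.38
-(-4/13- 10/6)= 77/39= 1.97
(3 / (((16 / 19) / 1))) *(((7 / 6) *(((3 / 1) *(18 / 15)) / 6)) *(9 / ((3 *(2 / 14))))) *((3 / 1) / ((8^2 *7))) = 3591 / 10240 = 0.35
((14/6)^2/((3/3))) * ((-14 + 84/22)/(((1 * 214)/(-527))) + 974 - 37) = 55485689/10593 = 5237.96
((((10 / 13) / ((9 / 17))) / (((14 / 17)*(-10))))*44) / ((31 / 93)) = -6358 / 273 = -23.29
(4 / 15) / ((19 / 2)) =0.03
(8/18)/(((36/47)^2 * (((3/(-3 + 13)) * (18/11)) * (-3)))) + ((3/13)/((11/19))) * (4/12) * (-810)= -3652430225/33776028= -108.14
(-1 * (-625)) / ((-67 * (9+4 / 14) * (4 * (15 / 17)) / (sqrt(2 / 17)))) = -175 * sqrt(34) / 10452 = -0.10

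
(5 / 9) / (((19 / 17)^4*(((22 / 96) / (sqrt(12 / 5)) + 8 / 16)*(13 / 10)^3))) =0.25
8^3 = 512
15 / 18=5 / 6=0.83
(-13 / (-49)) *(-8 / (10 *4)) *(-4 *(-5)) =-52 / 49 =-1.06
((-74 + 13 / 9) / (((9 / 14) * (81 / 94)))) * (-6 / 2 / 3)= 859348 / 6561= 130.98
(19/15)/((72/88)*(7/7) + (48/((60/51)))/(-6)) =-209/987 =-0.21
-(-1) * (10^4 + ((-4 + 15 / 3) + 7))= 10008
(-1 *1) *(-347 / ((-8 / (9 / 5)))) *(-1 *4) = 3123 / 10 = 312.30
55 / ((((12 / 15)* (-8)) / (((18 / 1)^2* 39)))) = -868725 / 8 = -108590.62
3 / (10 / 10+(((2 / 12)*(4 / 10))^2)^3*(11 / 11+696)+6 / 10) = 34171875 / 18225697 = 1.87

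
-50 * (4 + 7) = -550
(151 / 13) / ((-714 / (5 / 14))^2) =3775 / 1298960208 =0.00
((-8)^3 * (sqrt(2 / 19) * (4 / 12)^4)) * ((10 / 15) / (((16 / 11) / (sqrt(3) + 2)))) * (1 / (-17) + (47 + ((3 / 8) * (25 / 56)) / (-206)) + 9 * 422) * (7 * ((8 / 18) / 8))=22118475709 * sqrt(38) * (-2 - sqrt(3)) / 97012404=-5245.26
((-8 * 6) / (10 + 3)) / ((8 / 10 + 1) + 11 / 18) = -4320 / 2821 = -1.53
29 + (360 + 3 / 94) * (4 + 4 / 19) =1379617 / 893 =1544.92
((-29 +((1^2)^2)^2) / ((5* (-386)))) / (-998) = -7 / 481535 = -0.00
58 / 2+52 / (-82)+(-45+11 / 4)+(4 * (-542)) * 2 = -713381 / 164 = -4349.88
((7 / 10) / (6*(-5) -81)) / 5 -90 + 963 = 4845143 / 5550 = 873.00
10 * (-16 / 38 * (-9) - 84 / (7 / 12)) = -26640 / 19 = -1402.11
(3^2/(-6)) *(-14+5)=27/2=13.50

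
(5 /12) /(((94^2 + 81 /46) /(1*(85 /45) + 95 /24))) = 0.00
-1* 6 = -6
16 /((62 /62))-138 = -122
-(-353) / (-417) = -353 / 417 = -0.85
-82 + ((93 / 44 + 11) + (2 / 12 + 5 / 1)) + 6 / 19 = -159017 / 2508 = -63.40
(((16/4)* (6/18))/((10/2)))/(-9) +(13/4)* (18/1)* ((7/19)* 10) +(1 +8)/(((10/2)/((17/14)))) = 1563395/7182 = 217.68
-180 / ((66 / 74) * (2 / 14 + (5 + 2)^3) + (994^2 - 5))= -9324 / 51195859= -0.00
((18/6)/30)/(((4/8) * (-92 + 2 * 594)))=1/5480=0.00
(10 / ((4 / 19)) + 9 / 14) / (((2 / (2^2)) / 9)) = 6066 / 7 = 866.57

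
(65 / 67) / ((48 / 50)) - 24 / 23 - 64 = -2368193 / 36984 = -64.03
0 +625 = 625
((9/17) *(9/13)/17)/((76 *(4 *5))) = 81/5710640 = 0.00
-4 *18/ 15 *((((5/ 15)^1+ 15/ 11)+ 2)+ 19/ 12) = -25.35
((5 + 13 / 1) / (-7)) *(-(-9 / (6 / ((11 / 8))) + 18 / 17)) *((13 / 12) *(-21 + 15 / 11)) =54.90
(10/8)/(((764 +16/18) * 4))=45/110144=0.00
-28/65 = -0.43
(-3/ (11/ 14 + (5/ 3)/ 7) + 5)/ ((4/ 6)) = 267/ 86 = 3.10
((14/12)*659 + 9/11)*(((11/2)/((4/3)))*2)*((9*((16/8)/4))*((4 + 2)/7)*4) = 1371519/14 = 97965.64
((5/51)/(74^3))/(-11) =-5/227330664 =-0.00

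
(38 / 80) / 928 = 0.00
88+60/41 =3668/41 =89.46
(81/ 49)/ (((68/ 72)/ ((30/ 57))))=14580/ 15827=0.92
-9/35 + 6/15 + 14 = 99/7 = 14.14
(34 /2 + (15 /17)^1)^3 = 28094464 /4913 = 5718.39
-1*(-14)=14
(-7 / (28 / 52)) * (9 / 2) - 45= -207 / 2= -103.50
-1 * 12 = -12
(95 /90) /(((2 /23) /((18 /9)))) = 437 /18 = 24.28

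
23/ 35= 0.66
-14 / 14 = -1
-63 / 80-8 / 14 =-1.36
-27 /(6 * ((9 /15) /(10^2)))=-750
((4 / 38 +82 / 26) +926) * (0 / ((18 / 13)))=0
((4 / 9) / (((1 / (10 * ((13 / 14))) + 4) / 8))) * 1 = 2080 / 2403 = 0.87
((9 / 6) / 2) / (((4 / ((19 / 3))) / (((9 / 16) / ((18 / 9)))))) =171 / 512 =0.33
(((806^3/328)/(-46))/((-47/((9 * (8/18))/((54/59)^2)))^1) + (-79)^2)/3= 631127861125/193860054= 3255.58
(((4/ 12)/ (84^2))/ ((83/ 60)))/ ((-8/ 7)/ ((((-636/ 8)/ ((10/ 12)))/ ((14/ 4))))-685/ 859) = -45527/ 1007200684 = -0.00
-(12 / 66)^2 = -4 / 121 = -0.03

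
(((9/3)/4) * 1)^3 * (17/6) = 153/128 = 1.20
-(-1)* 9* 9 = 81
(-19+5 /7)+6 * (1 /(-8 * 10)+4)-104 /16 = -241 /280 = -0.86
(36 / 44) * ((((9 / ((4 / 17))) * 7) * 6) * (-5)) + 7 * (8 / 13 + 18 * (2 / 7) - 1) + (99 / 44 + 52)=-3709127 / 572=-6484.49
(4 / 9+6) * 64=3712 / 9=412.44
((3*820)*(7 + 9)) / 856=4920 / 107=45.98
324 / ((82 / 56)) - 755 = -21883 / 41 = -533.73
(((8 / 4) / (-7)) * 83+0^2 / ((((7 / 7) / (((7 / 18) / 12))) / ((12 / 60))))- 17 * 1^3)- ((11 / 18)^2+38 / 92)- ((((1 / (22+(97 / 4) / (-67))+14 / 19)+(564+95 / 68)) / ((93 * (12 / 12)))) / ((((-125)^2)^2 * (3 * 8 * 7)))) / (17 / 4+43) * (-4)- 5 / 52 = -4198772039917119338565011 / 100939445478364746093750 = -41.60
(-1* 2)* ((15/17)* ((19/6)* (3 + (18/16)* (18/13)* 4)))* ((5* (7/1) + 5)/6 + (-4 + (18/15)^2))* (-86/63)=575168/1989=289.17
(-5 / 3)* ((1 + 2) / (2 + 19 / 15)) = -75 / 49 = -1.53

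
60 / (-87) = -20 / 29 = -0.69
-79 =-79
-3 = -3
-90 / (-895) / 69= 6 / 4117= 0.00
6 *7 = 42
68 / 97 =0.70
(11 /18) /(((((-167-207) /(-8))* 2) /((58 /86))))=29 /6579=0.00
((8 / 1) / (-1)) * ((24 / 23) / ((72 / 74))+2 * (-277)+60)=272096 / 69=3943.42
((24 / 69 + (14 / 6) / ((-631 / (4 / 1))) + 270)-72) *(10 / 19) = 86352220 / 827241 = 104.39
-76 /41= -1.85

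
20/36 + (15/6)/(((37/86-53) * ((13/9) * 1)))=92150/176319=0.52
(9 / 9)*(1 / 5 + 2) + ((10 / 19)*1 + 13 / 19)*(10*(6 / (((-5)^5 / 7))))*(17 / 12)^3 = 2971007 / 1710000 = 1.74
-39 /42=-0.93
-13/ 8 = -1.62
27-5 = 22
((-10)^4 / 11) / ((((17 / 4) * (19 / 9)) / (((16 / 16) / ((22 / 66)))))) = 303.97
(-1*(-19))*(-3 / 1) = -57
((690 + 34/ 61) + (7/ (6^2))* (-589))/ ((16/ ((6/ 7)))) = 1264961/ 40992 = 30.86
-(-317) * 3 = 951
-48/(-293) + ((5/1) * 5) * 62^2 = 28157348/293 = 96100.16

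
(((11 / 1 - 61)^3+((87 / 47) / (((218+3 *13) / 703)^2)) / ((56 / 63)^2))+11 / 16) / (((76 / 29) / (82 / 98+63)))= -281556494718322455 / 92483394976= -3044400.51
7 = 7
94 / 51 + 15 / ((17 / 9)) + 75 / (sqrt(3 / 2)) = 499 / 51 + 25 * sqrt(6) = 71.02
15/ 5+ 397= 400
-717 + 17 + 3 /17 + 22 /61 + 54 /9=-719121 /1037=-693.46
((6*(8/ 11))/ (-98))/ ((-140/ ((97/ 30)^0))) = 0.00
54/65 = 0.83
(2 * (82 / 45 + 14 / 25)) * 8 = 8576 / 225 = 38.12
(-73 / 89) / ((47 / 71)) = -5183 / 4183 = -1.24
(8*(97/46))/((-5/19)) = -7372/115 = -64.10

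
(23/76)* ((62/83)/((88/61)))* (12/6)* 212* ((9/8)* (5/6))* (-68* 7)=-4114655265/138776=-29649.62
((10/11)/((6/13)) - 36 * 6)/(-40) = 7063/1320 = 5.35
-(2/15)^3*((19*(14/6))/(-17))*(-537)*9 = -29.88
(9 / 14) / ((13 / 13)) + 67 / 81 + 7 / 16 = 17305 / 9072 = 1.91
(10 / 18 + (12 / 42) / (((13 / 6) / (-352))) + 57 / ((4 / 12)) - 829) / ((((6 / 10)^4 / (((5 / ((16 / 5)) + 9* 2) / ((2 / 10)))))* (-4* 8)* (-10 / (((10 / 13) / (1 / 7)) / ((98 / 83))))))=-7570.66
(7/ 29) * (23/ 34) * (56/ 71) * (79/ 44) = 89033/ 385033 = 0.23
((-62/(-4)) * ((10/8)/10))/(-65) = -31/1040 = -0.03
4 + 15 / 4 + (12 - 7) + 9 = 87 / 4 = 21.75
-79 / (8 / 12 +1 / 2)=-474 / 7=-67.71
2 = 2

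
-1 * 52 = -52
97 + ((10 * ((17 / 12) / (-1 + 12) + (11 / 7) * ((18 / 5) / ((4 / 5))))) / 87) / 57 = 222265891 / 2291058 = 97.01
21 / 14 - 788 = -1573 / 2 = -786.50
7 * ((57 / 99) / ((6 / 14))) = 931 / 99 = 9.40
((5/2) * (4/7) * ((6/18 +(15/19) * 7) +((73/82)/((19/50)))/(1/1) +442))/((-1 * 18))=-35.73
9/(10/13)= 117/10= 11.70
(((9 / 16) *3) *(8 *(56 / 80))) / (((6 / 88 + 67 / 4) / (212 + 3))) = 89397 / 740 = 120.81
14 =14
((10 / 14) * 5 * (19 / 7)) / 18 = 475 / 882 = 0.54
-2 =-2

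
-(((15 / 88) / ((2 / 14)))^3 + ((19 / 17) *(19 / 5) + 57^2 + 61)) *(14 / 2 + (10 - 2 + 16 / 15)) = -46290450168797 / 868876800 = -53276.20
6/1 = 6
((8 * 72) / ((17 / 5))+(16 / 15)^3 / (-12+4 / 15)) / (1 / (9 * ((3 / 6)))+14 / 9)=445228 / 4675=95.24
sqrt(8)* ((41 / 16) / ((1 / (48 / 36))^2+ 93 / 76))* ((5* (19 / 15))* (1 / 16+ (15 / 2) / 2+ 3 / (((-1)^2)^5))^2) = 175850681* sqrt(2) / 208512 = 1192.69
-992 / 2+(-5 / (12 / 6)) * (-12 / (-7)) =-3502 / 7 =-500.29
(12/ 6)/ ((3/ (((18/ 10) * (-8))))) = -48/ 5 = -9.60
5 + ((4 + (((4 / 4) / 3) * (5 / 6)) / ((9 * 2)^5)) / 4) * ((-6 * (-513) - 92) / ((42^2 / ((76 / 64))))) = 13458909276427 / 1919922020352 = 7.01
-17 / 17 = -1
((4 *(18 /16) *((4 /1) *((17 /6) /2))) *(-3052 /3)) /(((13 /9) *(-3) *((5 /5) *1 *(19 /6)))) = 466956 /247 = 1890.51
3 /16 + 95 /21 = 1583 /336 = 4.71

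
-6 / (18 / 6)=-2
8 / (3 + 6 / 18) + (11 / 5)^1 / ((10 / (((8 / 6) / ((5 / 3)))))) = 322 / 125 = 2.58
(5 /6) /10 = 1 /12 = 0.08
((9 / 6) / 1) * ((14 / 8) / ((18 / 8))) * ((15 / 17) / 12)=35 / 408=0.09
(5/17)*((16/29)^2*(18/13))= 23040/185861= 0.12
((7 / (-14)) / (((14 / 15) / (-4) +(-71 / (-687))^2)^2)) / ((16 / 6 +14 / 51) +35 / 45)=-1704073737751650 / 628339771970369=-2.71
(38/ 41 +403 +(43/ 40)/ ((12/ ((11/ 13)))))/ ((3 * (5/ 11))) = 296.27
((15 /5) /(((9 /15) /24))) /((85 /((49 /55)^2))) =57624 /51425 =1.12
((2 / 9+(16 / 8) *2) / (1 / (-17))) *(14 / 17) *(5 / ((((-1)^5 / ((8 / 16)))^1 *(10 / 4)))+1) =0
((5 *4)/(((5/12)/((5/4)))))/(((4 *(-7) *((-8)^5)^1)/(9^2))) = 1215/229376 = 0.01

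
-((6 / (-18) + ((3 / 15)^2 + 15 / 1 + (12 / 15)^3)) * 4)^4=-271563536353997056 / 19775390625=-13732398.09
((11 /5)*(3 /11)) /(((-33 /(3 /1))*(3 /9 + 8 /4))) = -9 /385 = -0.02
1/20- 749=-14979/20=-748.95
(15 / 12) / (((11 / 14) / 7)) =245 / 22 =11.14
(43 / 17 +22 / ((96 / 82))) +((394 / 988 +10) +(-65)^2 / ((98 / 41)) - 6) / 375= 16077227161 / 617253000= 26.05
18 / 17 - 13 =-203 / 17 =-11.94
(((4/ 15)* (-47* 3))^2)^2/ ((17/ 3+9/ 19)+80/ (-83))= 2954978663808/ 7653125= 386113.99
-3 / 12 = -1 / 4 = -0.25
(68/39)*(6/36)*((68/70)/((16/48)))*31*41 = 1469276/1365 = 1076.39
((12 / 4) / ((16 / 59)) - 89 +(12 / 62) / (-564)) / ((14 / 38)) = -34520853 / 163184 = -211.55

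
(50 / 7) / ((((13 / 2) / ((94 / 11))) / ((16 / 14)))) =75200 / 7007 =10.73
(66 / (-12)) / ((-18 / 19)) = 209 / 36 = 5.81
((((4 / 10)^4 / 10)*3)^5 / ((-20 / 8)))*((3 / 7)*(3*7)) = -143327232 / 1490116119384765625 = -0.00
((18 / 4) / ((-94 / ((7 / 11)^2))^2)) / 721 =3087 / 26649782456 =0.00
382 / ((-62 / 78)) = -480.58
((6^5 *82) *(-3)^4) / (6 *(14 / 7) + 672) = 1434672 / 19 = 75509.05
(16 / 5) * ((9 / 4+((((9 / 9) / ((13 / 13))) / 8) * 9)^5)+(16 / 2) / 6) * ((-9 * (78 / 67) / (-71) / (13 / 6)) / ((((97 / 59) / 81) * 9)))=7590050811 / 1181258240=6.43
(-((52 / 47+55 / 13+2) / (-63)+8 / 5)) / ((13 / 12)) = -1142116 / 834015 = -1.37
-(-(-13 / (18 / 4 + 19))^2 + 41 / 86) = -32433 / 189974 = -0.17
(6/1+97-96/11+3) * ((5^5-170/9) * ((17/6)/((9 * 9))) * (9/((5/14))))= 711902030/2673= 266330.73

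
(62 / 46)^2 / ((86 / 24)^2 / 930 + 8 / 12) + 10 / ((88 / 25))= 5.51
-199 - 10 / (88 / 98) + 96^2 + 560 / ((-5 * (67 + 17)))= 594299 / 66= 9004.53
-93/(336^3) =-31/12644352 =-0.00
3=3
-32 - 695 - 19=-746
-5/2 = -2.50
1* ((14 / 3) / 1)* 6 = 28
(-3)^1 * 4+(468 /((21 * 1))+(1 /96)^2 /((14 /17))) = 1327121 /129024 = 10.29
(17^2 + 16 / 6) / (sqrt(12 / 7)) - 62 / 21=-62 / 21 + 875*sqrt(21) / 18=219.81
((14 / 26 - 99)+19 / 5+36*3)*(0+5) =867 / 13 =66.69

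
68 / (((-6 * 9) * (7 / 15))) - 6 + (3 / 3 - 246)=-15983 / 63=-253.70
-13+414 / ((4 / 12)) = 1229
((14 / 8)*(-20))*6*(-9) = 1890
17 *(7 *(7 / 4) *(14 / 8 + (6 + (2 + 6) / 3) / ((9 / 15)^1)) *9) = 485639 / 16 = 30352.44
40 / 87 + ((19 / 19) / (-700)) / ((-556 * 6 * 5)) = 51893343 / 112868000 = 0.46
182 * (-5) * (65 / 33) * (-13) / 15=153790 / 99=1553.43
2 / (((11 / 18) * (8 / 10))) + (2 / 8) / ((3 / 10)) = 325 / 66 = 4.92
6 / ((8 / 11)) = 33 / 4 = 8.25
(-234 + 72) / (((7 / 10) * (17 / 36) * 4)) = -14580 / 119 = -122.52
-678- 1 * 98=-776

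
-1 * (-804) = 804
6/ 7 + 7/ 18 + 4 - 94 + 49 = -5009/ 126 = -39.75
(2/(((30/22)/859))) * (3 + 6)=56694/5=11338.80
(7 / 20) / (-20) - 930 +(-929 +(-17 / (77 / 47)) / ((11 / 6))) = -631752729 / 338800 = -1864.68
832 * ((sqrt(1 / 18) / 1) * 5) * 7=14560 * sqrt(2) / 3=6863.65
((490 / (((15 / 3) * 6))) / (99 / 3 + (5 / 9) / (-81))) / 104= 1701 / 357344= 0.00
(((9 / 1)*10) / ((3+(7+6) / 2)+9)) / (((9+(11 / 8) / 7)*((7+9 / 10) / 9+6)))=181440 / 2359009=0.08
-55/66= -5/6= -0.83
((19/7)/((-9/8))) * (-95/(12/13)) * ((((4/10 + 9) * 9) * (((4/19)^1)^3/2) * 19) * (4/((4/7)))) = 39104/3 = 13034.67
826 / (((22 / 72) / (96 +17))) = 3360168 / 11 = 305469.82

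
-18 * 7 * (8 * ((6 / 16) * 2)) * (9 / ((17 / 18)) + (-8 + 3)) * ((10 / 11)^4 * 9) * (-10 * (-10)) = -47628000000 / 22627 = -2104918.90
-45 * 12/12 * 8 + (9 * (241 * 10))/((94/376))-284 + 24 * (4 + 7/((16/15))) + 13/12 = 1036447/12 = 86370.58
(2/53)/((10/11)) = 0.04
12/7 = 1.71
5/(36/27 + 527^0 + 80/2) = 15/127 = 0.12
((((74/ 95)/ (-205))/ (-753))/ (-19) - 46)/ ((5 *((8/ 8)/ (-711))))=3037611467688/ 464381375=6541.20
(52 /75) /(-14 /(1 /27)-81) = -52 /34425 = -0.00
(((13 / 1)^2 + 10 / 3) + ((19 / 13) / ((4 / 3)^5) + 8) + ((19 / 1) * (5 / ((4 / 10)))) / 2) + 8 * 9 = 14833435 / 39936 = 371.43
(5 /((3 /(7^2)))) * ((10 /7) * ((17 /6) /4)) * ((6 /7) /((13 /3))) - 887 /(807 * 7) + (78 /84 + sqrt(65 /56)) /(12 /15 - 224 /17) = 2489814121 /154511448 - 85 * sqrt(910) /29456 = 16.03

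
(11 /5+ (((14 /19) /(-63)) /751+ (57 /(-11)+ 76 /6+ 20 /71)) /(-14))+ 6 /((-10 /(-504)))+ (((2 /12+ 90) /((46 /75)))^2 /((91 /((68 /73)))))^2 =4879705781243348003887809677 /99087054185453719104720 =49246.65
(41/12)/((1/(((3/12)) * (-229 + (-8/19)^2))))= -1128935/5776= -195.45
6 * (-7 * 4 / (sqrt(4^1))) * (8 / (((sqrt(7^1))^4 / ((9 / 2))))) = -432 / 7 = -61.71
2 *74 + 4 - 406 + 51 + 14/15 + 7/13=-39298/195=-201.53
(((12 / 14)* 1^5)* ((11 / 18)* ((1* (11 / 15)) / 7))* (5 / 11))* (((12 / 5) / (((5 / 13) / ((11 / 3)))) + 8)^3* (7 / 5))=5061096128 / 4921875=1028.29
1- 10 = -9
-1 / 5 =-0.20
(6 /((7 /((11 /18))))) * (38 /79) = 418 /1659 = 0.25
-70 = -70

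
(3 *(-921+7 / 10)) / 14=-27609 / 140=-197.21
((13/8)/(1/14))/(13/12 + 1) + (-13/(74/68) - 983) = -910224/925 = -984.03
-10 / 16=-5 / 8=-0.62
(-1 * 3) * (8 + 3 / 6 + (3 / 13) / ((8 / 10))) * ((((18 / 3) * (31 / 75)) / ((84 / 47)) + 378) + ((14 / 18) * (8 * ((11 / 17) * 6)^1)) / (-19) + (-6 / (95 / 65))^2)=-1163121443613 / 111693400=-10413.52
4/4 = 1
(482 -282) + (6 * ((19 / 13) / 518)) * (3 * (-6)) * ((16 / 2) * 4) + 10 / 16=5141379 / 26936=190.87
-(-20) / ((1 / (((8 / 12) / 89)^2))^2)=320 / 5082121521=0.00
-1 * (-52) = 52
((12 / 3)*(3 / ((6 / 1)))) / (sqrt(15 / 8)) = 4*sqrt(30) / 15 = 1.46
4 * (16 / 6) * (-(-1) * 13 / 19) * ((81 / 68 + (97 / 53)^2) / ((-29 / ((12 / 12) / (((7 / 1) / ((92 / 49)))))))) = -8298718688 / 27074948187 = -0.31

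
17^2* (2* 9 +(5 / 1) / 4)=22253 / 4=5563.25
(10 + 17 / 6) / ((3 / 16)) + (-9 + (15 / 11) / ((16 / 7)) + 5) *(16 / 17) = 109801 / 1683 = 65.24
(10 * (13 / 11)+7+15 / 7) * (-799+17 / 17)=-183996 / 11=-16726.91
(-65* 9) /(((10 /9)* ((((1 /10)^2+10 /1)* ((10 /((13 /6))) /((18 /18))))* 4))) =-1755 /616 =-2.85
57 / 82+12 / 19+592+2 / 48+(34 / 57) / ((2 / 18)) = 598.74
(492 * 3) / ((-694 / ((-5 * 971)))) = 3582990 / 347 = 10325.62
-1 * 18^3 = -5832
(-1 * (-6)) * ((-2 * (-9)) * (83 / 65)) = 8964 / 65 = 137.91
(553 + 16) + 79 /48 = 27391 /48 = 570.65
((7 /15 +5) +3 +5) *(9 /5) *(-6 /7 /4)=-909 /175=-5.19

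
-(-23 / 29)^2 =-529 / 841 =-0.63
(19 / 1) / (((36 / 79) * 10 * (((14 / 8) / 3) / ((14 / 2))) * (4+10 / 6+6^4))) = 0.04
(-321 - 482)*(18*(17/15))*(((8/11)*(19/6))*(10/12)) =-94316/3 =-31438.67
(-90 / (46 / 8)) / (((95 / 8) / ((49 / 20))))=-7056 / 2185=-3.23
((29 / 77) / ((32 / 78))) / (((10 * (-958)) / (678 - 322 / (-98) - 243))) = -867477 / 20654480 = -0.04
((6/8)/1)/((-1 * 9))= -1/12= -0.08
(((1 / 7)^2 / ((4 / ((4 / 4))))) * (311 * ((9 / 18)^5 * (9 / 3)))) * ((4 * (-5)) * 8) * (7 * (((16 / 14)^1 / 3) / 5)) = -622 / 49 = -12.69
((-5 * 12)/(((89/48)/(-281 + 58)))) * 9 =5780160/89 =64945.62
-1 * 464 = -464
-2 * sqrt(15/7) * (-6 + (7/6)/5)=173 * sqrt(105)/105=16.88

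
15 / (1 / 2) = 30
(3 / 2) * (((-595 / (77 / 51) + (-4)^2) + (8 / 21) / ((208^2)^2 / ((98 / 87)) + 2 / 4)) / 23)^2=405.35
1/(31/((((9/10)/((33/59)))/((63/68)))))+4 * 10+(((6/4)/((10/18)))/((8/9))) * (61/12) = 55.50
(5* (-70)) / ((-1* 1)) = 350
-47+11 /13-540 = -7620 /13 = -586.15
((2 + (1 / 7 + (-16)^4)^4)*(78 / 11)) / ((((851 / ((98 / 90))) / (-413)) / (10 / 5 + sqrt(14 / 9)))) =-4117722587567391254743668 / 29785 - 686287097927898542457278*sqrt(14) / 29785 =-224461097095080212155.99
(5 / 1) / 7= 0.71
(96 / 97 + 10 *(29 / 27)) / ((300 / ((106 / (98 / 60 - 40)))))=-1628266 / 15072345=-0.11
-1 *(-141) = 141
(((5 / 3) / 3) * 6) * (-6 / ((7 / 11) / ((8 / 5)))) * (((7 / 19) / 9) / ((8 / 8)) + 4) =-243232 / 1197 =-203.20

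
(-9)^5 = -59049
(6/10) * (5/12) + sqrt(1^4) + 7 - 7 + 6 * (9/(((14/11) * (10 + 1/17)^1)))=2909/532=5.47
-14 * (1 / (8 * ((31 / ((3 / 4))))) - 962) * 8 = 6680107 / 62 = 107743.66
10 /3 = 3.33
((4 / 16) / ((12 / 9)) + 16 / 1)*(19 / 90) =4921 / 1440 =3.42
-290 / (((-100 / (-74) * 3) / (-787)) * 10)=844451 / 150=5629.67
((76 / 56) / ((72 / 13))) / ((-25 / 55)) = -2717 / 5040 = -0.54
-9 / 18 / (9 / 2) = -1 / 9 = -0.11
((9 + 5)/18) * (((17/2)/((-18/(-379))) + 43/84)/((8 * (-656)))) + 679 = 678.97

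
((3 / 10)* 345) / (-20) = -207 / 40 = -5.18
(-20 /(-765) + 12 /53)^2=4194304 /65755881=0.06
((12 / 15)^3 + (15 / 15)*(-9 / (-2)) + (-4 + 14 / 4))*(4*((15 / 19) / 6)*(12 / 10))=6768 / 2375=2.85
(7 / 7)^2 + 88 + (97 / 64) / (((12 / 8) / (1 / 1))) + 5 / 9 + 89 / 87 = 764951 / 8352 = 91.59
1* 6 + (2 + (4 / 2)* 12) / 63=404 / 63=6.41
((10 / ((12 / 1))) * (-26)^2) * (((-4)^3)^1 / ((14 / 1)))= -2575.24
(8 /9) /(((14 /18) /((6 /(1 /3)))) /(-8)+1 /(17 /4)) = 19584 /5065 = 3.87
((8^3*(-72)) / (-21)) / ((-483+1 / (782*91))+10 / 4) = -3.65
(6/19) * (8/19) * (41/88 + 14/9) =0.27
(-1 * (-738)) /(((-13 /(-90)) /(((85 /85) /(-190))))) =-6642 /247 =-26.89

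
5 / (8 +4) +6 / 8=7 / 6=1.17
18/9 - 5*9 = -43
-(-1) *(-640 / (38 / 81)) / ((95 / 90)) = -466560 / 361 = -1292.41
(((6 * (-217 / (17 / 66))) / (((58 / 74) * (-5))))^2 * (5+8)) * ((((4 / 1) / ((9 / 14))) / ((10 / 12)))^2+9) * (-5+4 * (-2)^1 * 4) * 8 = -414535500393.67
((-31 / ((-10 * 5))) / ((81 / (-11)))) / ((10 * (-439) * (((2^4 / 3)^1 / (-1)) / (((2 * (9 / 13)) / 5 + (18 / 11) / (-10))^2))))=-7533 / 163220200000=-0.00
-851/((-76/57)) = 2553/4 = 638.25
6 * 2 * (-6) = -72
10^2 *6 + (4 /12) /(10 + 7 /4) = 84604 /141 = 600.03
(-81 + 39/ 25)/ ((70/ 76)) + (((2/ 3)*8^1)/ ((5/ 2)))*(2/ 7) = -224804/ 2625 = -85.64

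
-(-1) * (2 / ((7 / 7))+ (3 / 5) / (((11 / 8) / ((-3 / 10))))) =514 / 275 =1.87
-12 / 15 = -0.80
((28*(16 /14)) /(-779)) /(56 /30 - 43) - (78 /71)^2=-2921812332 /2422921363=-1.21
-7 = -7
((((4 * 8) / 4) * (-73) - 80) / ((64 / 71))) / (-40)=5893 / 320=18.42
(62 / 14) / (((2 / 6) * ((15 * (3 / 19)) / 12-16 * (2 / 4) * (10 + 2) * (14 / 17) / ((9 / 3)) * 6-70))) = -0.06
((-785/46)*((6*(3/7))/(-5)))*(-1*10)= -14130/161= -87.76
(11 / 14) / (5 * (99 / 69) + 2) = 253 / 2954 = 0.09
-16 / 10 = -8 / 5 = -1.60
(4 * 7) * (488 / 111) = 13664 / 111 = 123.10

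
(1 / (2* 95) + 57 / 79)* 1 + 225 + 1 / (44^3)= 144308475633 / 639305920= 225.73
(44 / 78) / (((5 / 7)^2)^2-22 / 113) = 5968886 / 694317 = 8.60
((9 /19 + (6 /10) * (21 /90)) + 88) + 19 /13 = 1112429 /12350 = 90.08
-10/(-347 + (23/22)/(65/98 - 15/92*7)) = 237050/8277477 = 0.03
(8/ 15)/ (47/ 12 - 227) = -32/ 13385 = -0.00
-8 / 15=-0.53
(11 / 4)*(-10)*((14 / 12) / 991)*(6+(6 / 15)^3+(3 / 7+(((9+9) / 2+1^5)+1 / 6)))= -962071 / 1783800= -0.54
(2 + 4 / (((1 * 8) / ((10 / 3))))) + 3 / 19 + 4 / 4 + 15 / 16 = 5255 / 912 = 5.76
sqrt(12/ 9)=2 * sqrt(3)/ 3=1.15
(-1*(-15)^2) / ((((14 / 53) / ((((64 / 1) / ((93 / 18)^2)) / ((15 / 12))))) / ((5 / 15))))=-3663360 / 6727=-544.58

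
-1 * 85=-85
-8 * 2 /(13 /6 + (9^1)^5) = -96 /354307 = -0.00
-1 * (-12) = 12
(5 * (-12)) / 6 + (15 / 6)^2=-15 / 4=-3.75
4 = 4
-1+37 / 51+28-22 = 292 / 51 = 5.73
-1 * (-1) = 1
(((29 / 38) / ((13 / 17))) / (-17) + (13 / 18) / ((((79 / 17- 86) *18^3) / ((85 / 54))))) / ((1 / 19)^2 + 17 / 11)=-23759537071831 / 626589584419968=-0.04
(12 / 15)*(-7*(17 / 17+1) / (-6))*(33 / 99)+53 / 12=907 / 180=5.04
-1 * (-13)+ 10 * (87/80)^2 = 15889/640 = 24.83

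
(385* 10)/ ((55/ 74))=5180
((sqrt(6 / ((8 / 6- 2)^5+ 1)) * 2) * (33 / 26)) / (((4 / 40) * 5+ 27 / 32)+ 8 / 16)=28512 * sqrt(422) / 161837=3.62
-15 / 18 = -0.83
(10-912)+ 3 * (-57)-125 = -1198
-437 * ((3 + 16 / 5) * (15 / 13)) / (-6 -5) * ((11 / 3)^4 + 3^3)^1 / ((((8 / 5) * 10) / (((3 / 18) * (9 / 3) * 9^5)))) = 124642004823 / 1144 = 108952801.42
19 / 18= 1.06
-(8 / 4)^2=-4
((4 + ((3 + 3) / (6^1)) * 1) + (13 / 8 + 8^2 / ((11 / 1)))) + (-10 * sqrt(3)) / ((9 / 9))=1095 / 88 - 10 * sqrt(3)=-4.88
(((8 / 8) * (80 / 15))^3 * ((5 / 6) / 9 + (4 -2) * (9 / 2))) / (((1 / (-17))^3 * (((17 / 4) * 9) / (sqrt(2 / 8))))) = -581218304 / 6561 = -88586.85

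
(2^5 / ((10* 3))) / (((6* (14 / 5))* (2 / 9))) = 2 / 7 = 0.29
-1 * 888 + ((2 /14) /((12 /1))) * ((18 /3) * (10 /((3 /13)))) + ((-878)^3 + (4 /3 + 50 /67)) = -317436569333 /469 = -676837034.83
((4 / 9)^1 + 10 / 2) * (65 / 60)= 637 / 108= 5.90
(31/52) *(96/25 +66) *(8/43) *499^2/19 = 26954856252/265525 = 101515.32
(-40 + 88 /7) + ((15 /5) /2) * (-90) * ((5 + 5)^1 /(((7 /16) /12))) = -37056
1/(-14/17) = -17/14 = -1.21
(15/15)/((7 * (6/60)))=1.43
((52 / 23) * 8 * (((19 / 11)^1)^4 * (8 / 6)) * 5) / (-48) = -67766920 / 3030687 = -22.36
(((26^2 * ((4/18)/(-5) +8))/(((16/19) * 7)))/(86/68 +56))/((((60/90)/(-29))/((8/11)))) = -1133444468/2248785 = -504.03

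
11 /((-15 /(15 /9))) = -11 /9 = -1.22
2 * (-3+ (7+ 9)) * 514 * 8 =106912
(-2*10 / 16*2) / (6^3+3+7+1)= -5 / 454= -0.01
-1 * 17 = -17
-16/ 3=-5.33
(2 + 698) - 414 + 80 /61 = 17526 /61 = 287.31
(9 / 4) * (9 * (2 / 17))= 81 / 34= 2.38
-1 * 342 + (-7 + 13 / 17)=-5920 / 17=-348.24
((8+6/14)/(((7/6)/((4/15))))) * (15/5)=1416/245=5.78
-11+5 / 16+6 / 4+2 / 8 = -143 / 16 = -8.94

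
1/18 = 0.06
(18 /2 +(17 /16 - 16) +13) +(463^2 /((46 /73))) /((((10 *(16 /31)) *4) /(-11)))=-5336079597 /29440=-181252.70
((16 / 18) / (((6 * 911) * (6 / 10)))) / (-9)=-20 / 664119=-0.00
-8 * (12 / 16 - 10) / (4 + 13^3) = 74 / 2201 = 0.03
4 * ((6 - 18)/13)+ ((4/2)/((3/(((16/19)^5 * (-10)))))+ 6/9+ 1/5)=-909159783/160946435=-5.65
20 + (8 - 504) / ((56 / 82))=-706.29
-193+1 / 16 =-3087 / 16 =-192.94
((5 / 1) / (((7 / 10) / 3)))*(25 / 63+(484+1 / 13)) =19839200 / 1911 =10381.58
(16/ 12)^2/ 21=0.08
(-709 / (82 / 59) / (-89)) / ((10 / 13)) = 543803 / 72980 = 7.45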